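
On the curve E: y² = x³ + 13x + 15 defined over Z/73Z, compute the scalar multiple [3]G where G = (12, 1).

Repeated addition: build up to 3G.
2G: tangent at (12, 1): λ = (3·12² + 13)/(2·1) ≡ 7/2. 2⁻¹ ≡ 37 (mod 73) since 2·37 = 74 ≡ 1, so λ ≡ 7·37 ≡ 40.
  x = λ² - 12 - 12 = 1600 - 24 ≡ 43; y = λ·(12 - 43) - 1 ≡ 0. → (43, 0)
3G: (43, 0) + (12, 1). λ = (1 - 0)/(12 - 43) ≡ 1/42 mod 73. 42⁻¹ ≡ 40 (mod 73) since 42·40 = 1680 ≡ 1, so λ ≡ 40.
  x = λ² - 43 - 12 = 1600 - 55 ≡ 12; y = λ·(43 - 12) - 0 ≡ 72. → (12, 72)

(12, 72)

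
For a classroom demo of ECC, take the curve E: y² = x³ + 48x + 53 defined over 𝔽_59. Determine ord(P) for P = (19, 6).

12

2P: tangent at (19, 6): λ = (3·19² + 48)/(2·6) ≡ 10/12. 12⁻¹ ≡ 5 (mod 59), so λ ≡ 10·5 ≡ 50.
  x = λ² - 19 - 19 = 2500 - 38 ≡ 43; y = λ·(19 - 43) - 6 ≡ 33. → (43, 33)
3P: (43, 33) + (19, 6). λ = (6 - 33)/(19 - 43) ≡ 32/35 mod 59. 35⁻¹ ≡ 27 (mod 59), so λ ≡ 38.
  x = λ² - 43 - 19 = 1444 - 62 ≡ 25; y = λ·(43 - 25) - 33 ≡ 2. → (25, 2)
4P: (25, 2) + (19, 6). λ = (6 - 2)/(19 - 25) ≡ 4/53 mod 59. 53⁻¹ ≡ 49 (mod 59) since 53·49 = 2597 ≡ 1, so λ ≡ 19.
  x = λ² - 25 - 19 = 361 - 44 ≡ 22; y = λ·(25 - 22) - 2 ≡ 55. → (22, 55)
5P: (22, 55) + (19, 6). λ = (6 - 55)/(19 - 22) ≡ 10/56 mod 59. 56⁻¹ ≡ 39 (mod 59), so λ ≡ 36.
  x = λ² - 22 - 19 = 1296 - 41 ≡ 16; y = λ·(22 - 16) - 55 ≡ 43. → (16, 43)
6P: (16, 43) + (19, 6). λ = (6 - 43)/(19 - 16) ≡ 22/3 mod 59. 3⁻¹ ≡ 20 (mod 59), so λ ≡ 27.
  x = λ² - 16 - 19 = 729 - 35 ≡ 45; y = λ·(16 - 45) - 43 ≡ 0. → (45, 0)
7P: (45, 0) + (19, 6). λ = (6 - 0)/(19 - 45) ≡ 6/33 mod 59. 33⁻¹ ≡ 34 (mod 59) since 33·34 = 1122 ≡ 1, so λ ≡ 27.
  x = λ² - 45 - 19 = 729 - 64 ≡ 16; y = λ·(45 - 16) - 0 ≡ 16. → (16, 16)
8P: (16, 16) + (19, 6). λ = (6 - 16)/(19 - 16) ≡ 49/3 mod 59. 3⁻¹ ≡ 20 (mod 59), so λ ≡ 36.
  x = λ² - 16 - 19 = 1296 - 35 ≡ 22; y = λ·(16 - 22) - 16 ≡ 4. → (22, 4)
9P: (22, 4) + (19, 6). λ = (6 - 4)/(19 - 22) ≡ 2/56 mod 59. 56⁻¹ ≡ 39 (mod 59) since 56·39 = 2184 ≡ 1, so λ ≡ 19.
  x = λ² - 22 - 19 = 361 - 41 ≡ 25; y = λ·(22 - 25) - 4 ≡ 57. → (25, 57)
10P: (25, 57) + (19, 6). λ = (6 - 57)/(19 - 25) ≡ 8/53 mod 59. 53⁻¹ ≡ 49 (mod 59), so λ ≡ 38.
  x = λ² - 25 - 19 = 1444 - 44 ≡ 43; y = λ·(25 - 43) - 57 ≡ 26. → (43, 26)
11P: (43, 26) + (19, 6). λ = (6 - 26)/(19 - 43) ≡ 39/35 mod 59. 35⁻¹ ≡ 27 (mod 59), so λ ≡ 50.
  x = λ² - 43 - 19 = 2500 - 62 ≡ 19; y = λ·(43 - 19) - 26 ≡ 53. → (19, 53)
12P: (19, 53) + (19, 6): same x and y₁ ≡ -y₂, so the sum is the point at infinity.
12P = the point at infinity, so the order is 12.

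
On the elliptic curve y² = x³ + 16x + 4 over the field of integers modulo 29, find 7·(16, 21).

(15, 9)

Write Q = (16, 21).
Double-and-add on 7 = (111)₂. Start with Q = (16, 21) for the leading 1-bit.
double: tangent at (16, 21): λ = (3·16² + 16)/(2·21) ≡ 1/13. 13⁻¹ ≡ 9 (mod 29), so λ ≡ 1·9 ≡ 9.
  x = λ² - 16 - 16 = 81 - 32 ≡ 20; y = λ·(16 - 20) - 21 ≡ 1. → (20, 1)
add Q: (20, 1) + (16, 21). λ = (21 - 1)/(16 - 20) ≡ 20/25 mod 29. 25⁻¹ ≡ 7 (mod 29), so λ ≡ 24.
  x = λ² - 20 - 16 = 576 - 36 ≡ 18; y = λ·(20 - 18) - 1 ≡ 18. → (18, 18)
double: tangent at (18, 18): λ = (3·18² + 16)/(2·18) ≡ 2/7. 7⁻¹ ≡ 25 (mod 29) since 7·25 = 175 ≡ 1, so λ ≡ 2·25 ≡ 21.
  x = λ² - 18 - 18 = 441 - 36 ≡ 28; y = λ·(18 - 28) - 18 ≡ 4. → (28, 4)
add Q: (28, 4) + (16, 21). λ = (21 - 4)/(16 - 28) ≡ 17/17 mod 29. 17⁻¹ ≡ 12 (mod 29), so λ ≡ 1.
  x = λ² - 28 - 16 = 1 - 44 ≡ 15; y = λ·(28 - 15) - 4 ≡ 9. → (15, 9)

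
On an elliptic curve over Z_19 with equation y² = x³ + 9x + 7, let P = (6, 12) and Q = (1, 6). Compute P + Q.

(6, 12) + (1, 6). λ = (6 - 12)/(1 - 6) ≡ 13/14 mod 19. 14⁻¹ ≡ 15 (mod 19), so λ ≡ 5.
  x = λ² - 6 - 1 = 25 - 7 ≡ 18; y = λ·(6 - 18) - 12 ≡ 4. → (18, 4)

(18, 4)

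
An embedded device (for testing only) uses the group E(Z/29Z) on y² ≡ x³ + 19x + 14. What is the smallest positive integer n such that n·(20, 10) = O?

2P: tangent at (20, 10): λ = (3·20² + 19)/(2·10) ≡ 1/20. 20⁻¹ ≡ 16 (mod 29) since 20·16 = 320 ≡ 1, so λ ≡ 1·16 ≡ 16.
  x = λ² - 20 - 20 = 256 - 40 ≡ 13; y = λ·(20 - 13) - 10 ≡ 15. → (13, 15)
3P: (13, 15) + (20, 10). λ = (10 - 15)/(20 - 13) ≡ 24/7 mod 29. 7⁻¹ ≡ 25 (mod 29), so λ ≡ 20.
  x = λ² - 13 - 20 = 400 - 33 ≡ 19; y = λ·(13 - 19) - 15 ≡ 10. → (19, 10)
4P: (19, 10) + (20, 10). λ = (10 - 10)/(20 - 19) ≡ 0/1 mod 29. 1⁻¹ ≡ 1 (mod 29) since 1·1 = 1 ≡ 1, so λ ≡ 0.
  x = λ² - 19 - 20 = 0 - 39 ≡ 19; y = λ·(19 - 19) - 10 ≡ 19. → (19, 19)
5P: (19, 19) + (20, 10). λ = (10 - 19)/(20 - 19) ≡ 20/1 mod 29. 1⁻¹ ≡ 1 (mod 29), so λ ≡ 20.
  x = λ² - 19 - 20 = 400 - 39 ≡ 13; y = λ·(19 - 13) - 19 ≡ 14. → (13, 14)
6P: (13, 14) + (20, 10). λ = (10 - 14)/(20 - 13) ≡ 25/7 mod 29. 7⁻¹ ≡ 25 (mod 29), so λ ≡ 16.
  x = λ² - 13 - 20 = 256 - 33 ≡ 20; y = λ·(13 - 20) - 14 ≡ 19. → (20, 19)
7P: (20, 19) + (20, 10): same x and y₁ ≡ -y₂, so the sum is O.
7P = O, so the order is 7.

7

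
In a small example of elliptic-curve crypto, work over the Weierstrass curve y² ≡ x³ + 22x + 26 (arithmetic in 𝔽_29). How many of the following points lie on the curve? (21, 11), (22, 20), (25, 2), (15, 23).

1

(21, 11): 11² ≡ 5, rhs ≡ 5 → on.
(22, 20): 20² ≡ 23, rhs ≡ 22 → off.
(25, 2): 2² ≡ 4, rhs ≡ 19 → off.
(15, 23): 23² ≡ 7, rhs ≡ 19 → off.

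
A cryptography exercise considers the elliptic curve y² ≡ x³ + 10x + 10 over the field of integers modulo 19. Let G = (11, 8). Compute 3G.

Repeated addition: build up to 3G.
2G: tangent at (11, 8): λ = (3·11² + 10)/(2·8) ≡ 12/16. 16⁻¹ ≡ 6 (mod 19), so λ ≡ 12·6 ≡ 15.
  x = λ² - 11 - 11 = 225 - 22 ≡ 13; y = λ·(11 - 13) - 8 ≡ 0. → (13, 0)
3G: (13, 0) + (11, 8). λ = (8 - 0)/(11 - 13) ≡ 8/17 mod 19. 17⁻¹ ≡ 9 (mod 19) since 17·9 = 153 ≡ 1, so λ ≡ 15.
  x = λ² - 13 - 11 = 225 - 24 ≡ 11; y = λ·(13 - 11) - 0 ≡ 11. → (11, 11)

(11, 11)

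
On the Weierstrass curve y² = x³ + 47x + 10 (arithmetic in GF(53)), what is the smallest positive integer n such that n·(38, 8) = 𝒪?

2P: tangent at (38, 8): λ = (3·38² + 47)/(2·8) ≡ 33/16. 16⁻¹ ≡ 10 (mod 53) since 16·10 = 160 ≡ 1, so λ ≡ 33·10 ≡ 12.
  x = λ² - 38 - 38 = 144 - 76 ≡ 15; y = λ·(38 - 15) - 8 ≡ 3. → (15, 3)
3P: (15, 3) + (38, 8). λ = (8 - 3)/(38 - 15) ≡ 5/23 mod 53. 23⁻¹ ≡ 30 (mod 53), so λ ≡ 44.
  x = λ² - 15 - 38 = 1936 - 53 ≡ 28; y = λ·(15 - 28) - 3 ≡ 8. → (28, 8)
4P: (28, 8) + (38, 8). λ = (8 - 8)/(38 - 28) ≡ 0/10 mod 53. 10⁻¹ ≡ 16 (mod 53) since 10·16 = 160 ≡ 1, so λ ≡ 0.
  x = λ² - 28 - 38 = 0 - 66 ≡ 40; y = λ·(28 - 40) - 8 ≡ 45. → (40, 45)
5P: (40, 45) + (38, 8). λ = (8 - 45)/(38 - 40) ≡ 16/51 mod 53. 51⁻¹ ≡ 26 (mod 53), so λ ≡ 45.
  x = λ² - 40 - 38 = 2025 - 78 ≡ 39; y = λ·(40 - 39) - 45 ≡ 0. → (39, 0)
6P: (39, 0) + (38, 8). λ = (8 - 0)/(38 - 39) ≡ 8/52 mod 53. 52⁻¹ ≡ 52 (mod 53), so λ ≡ 45.
  x = λ² - 39 - 38 = 2025 - 77 ≡ 40; y = λ·(39 - 40) - 0 ≡ 8. → (40, 8)
7P: (40, 8) + (38, 8). λ = (8 - 8)/(38 - 40) ≡ 0/51 mod 53. 51⁻¹ ≡ 26 (mod 53), so λ ≡ 0.
  x = λ² - 40 - 38 = 0 - 78 ≡ 28; y = λ·(40 - 28) - 8 ≡ 45. → (28, 45)
8P: (28, 45) + (38, 8). λ = (8 - 45)/(38 - 28) ≡ 16/10 mod 53. 10⁻¹ ≡ 16 (mod 53) since 10·16 = 160 ≡ 1, so λ ≡ 44.
  x = λ² - 28 - 38 = 1936 - 66 ≡ 15; y = λ·(28 - 15) - 45 ≡ 50. → (15, 50)
9P: (15, 50) + (38, 8). λ = (8 - 50)/(38 - 15) ≡ 11/23 mod 53. 23⁻¹ ≡ 30 (mod 53), so λ ≡ 12.
  x = λ² - 15 - 38 = 144 - 53 ≡ 38; y = λ·(15 - 38) - 50 ≡ 45. → (38, 45)
10P: (38, 45) + (38, 8): same x and y₁ ≡ -y₂, so the sum is 𝒪.
10P = 𝒪, so the order is 10.

10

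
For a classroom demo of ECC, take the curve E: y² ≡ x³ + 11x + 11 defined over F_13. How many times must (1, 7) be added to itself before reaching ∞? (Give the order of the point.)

10

2P: tangent at (1, 7): λ = (3·1² + 11)/(2·7) ≡ 1/1. 1⁻¹ ≡ 1 (mod 13), so λ ≡ 1·1 ≡ 1.
  x = λ² - 1 - 1 = 1 - 2 ≡ 12; y = λ·(1 - 12) - 7 ≡ 8. → (12, 8)
3P: (12, 8) + (1, 7). λ = (7 - 8)/(1 - 12) ≡ 12/2 mod 13. 2⁻¹ ≡ 7 (mod 13) since 2·7 = 14 ≡ 1, so λ ≡ 6.
  x = λ² - 12 - 1 = 36 - 13 ≡ 10; y = λ·(12 - 10) - 8 ≡ 4. → (10, 4)
4P: (10, 4) + (1, 7). λ = (7 - 4)/(1 - 10) ≡ 3/4 mod 13. 4⁻¹ ≡ 10 (mod 13) since 4·10 = 40 ≡ 1, so λ ≡ 4.
  x = λ² - 10 - 1 = 16 - 11 ≡ 5; y = λ·(10 - 5) - 4 ≡ 3. → (5, 3)
5P: (5, 3) + (1, 7). λ = (7 - 3)/(1 - 5) ≡ 4/9 mod 13. 9⁻¹ ≡ 3 (mod 13) since 9·3 = 27 ≡ 1, so λ ≡ 12.
  x = λ² - 5 - 1 = 144 - 6 ≡ 8; y = λ·(5 - 8) - 3 ≡ 0. → (8, 0)
6P: (8, 0) + (1, 7). λ = (7 - 0)/(1 - 8) ≡ 7/6 mod 13. 6⁻¹ ≡ 11 (mod 13), so λ ≡ 12.
  x = λ² - 8 - 1 = 144 - 9 ≡ 5; y = λ·(8 - 5) - 0 ≡ 10. → (5, 10)
7P: (5, 10) + (1, 7). λ = (7 - 10)/(1 - 5) ≡ 10/9 mod 13. 9⁻¹ ≡ 3 (mod 13), so λ ≡ 4.
  x = λ² - 5 - 1 = 16 - 6 ≡ 10; y = λ·(5 - 10) - 10 ≡ 9. → (10, 9)
8P: (10, 9) + (1, 7). λ = (7 - 9)/(1 - 10) ≡ 11/4 mod 13. 4⁻¹ ≡ 10 (mod 13), so λ ≡ 6.
  x = λ² - 10 - 1 = 36 - 11 ≡ 12; y = λ·(10 - 12) - 9 ≡ 5. → (12, 5)
9P: (12, 5) + (1, 7). λ = (7 - 5)/(1 - 12) ≡ 2/2 mod 13. 2⁻¹ ≡ 7 (mod 13), so λ ≡ 1.
  x = λ² - 12 - 1 = 1 - 13 ≡ 1; y = λ·(12 - 1) - 5 ≡ 6. → (1, 6)
10P: (1, 6) + (1, 7): same x and y₁ ≡ -y₂, so the sum is ∞.
10P = ∞, so the order is 10.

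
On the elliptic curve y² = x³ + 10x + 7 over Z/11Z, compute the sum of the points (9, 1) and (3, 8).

(8, 7)

(9, 1) + (3, 8). λ = (8 - 1)/(3 - 9) ≡ 7/5 mod 11. 5⁻¹ ≡ 9 (mod 11), so λ ≡ 8.
  x = λ² - 9 - 3 = 64 - 12 ≡ 8; y = λ·(9 - 8) - 1 ≡ 7. → (8, 7)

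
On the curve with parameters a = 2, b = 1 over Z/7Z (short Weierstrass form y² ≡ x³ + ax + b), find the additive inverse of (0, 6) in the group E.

-(0, 6) = (0, -6 mod 7) = (0, 1).

(0, 1)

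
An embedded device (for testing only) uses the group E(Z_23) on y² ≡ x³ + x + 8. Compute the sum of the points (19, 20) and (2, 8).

(19, 20) + (2, 8). λ = (8 - 20)/(2 - 19) ≡ 11/6 mod 23. 6⁻¹ ≡ 4 (mod 23), so λ ≡ 21.
  x = λ² - 19 - 2 = 441 - 21 ≡ 6; y = λ·(19 - 6) - 20 ≡ 0. → (6, 0)

(6, 0)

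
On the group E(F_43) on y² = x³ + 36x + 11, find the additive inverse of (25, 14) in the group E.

(25, 29)

-(25, 14) = (25, -14 mod 43) = (25, 29).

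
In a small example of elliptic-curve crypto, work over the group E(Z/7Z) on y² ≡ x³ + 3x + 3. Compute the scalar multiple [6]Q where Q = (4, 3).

Double-and-add on 6 = (110)₂. Start with Q = (4, 3) for the leading 1-bit.
double: tangent at (4, 3): λ = (3·4² + 3)/(2·3) ≡ 2/6. 6⁻¹ ≡ 6 (mod 7) since 6·6 = 36 ≡ 1, so λ ≡ 2·6 ≡ 5.
  x = λ² - 4 - 4 = 25 - 8 ≡ 3; y = λ·(4 - 3) - 3 ≡ 2. → (3, 2)
add Q: (3, 2) + (4, 3). λ = (3 - 2)/(4 - 3) ≡ 1/1 mod 7. 1⁻¹ ≡ 1 (mod 7), so λ ≡ 1.
  x = λ² - 3 - 4 = 1 - 7 ≡ 1; y = λ·(3 - 1) - 2 ≡ 0. → (1, 0)
double: (1, 0) + (1, 0): same x and y₁ ≡ -y₂, so the sum is ∞.

O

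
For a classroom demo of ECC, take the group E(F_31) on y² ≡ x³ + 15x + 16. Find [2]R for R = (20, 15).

(27, 27)

tangent at (20, 15): λ = (3·20² + 15)/(2·15) ≡ 6/30. 30⁻¹ ≡ 30 (mod 31), so λ ≡ 6·30 ≡ 25.
  x = λ² - 20 - 20 = 625 - 40 ≡ 27; y = λ·(20 - 27) - 15 ≡ 27. → (27, 27)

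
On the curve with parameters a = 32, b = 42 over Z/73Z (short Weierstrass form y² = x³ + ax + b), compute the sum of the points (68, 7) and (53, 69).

(33, 43)

(68, 7) + (53, 69). λ = (69 - 7)/(53 - 68) ≡ 62/58 mod 73. 58⁻¹ ≡ 34 (mod 73), so λ ≡ 64.
  x = λ² - 68 - 53 = 4096 - 121 ≡ 33; y = λ·(68 - 33) - 7 ≡ 43. → (33, 43)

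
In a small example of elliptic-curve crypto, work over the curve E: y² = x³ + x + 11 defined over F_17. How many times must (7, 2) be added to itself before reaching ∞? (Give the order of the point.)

2P: tangent at (7, 2): λ = (3·7² + 1)/(2·2) ≡ 12/4. 4⁻¹ ≡ 13 (mod 17) since 4·13 = 52 ≡ 1, so λ ≡ 12·13 ≡ 3.
  x = λ² - 7 - 7 = 9 - 14 ≡ 12; y = λ·(7 - 12) - 2 ≡ 0. → (12, 0)
3P: (12, 0) + (7, 2). λ = (2 - 0)/(7 - 12) ≡ 2/12 mod 17. 12⁻¹ ≡ 10 (mod 17) since 12·10 = 120 ≡ 1, so λ ≡ 3.
  x = λ² - 12 - 7 = 9 - 19 ≡ 7; y = λ·(12 - 7) - 0 ≡ 15. → (7, 15)
4P: (7, 15) + (7, 2): same x and y₁ ≡ -y₂, so the sum is ∞.
4P = ∞, so the order is 4.

4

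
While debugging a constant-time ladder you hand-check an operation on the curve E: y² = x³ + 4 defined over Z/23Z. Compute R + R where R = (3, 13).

(6, 6)

tangent at (3, 13): λ = (3·3² + 0)/(2·13) ≡ 4/3. 3⁻¹ ≡ 8 (mod 23), so λ ≡ 4·8 ≡ 9.
  x = λ² - 3 - 3 = 81 - 6 ≡ 6; y = λ·(3 - 6) - 13 ≡ 6. → (6, 6)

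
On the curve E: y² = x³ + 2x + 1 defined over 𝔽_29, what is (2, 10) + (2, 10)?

(2, 19)

tangent at (2, 10): λ = (3·2² + 2)/(2·10) ≡ 14/20. 20⁻¹ ≡ 16 (mod 29), so λ ≡ 14·16 ≡ 21.
  x = λ² - 2 - 2 = 441 - 4 ≡ 2; y = λ·(2 - 2) - 10 ≡ 19. → (2, 19)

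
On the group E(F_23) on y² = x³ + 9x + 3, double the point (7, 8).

(2, 12)

tangent at (7, 8): λ = (3·7² + 9)/(2·8) ≡ 18/16. 16⁻¹ ≡ 13 (mod 23) since 16·13 = 208 ≡ 1, so λ ≡ 18·13 ≡ 4.
  x = λ² - 7 - 7 = 16 - 14 ≡ 2; y = λ·(7 - 2) - 8 ≡ 12. → (2, 12)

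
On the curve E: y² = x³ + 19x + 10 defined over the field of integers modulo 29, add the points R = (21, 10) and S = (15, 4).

(23, 17)

(21, 10) + (15, 4). λ = (4 - 10)/(15 - 21) ≡ 23/23 mod 29. 23⁻¹ ≡ 24 (mod 29), so λ ≡ 1.
  x = λ² - 21 - 15 = 1 - 36 ≡ 23; y = λ·(21 - 23) - 10 ≡ 17. → (23, 17)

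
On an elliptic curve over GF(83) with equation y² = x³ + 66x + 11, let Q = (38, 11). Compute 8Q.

(1, 24)

Double-and-add on 8 = (1000)₂. Start with Q = (38, 11) for the leading 1-bit.
double: tangent at (38, 11): λ = (3·38² + 66)/(2·11) ≡ 82/22. 22⁻¹ ≡ 34 (mod 83) since 22·34 = 748 ≡ 1, so λ ≡ 82·34 ≡ 49.
  x = λ² - 38 - 38 = 2401 - 76 ≡ 1; y = λ·(38 - 1) - 11 ≡ 59. → (1, 59)
double: tangent at (1, 59): λ = (3·1² + 66)/(2·59) ≡ 69/35. 35⁻¹ ≡ 19 (mod 83), so λ ≡ 69·19 ≡ 66.
  x = λ² - 1 - 1 = 4356 - 2 ≡ 38; y = λ·(1 - 38) - 59 ≡ 72. → (38, 72)
double: tangent at (38, 72): λ = (3·38² + 66)/(2·72) ≡ 82/61. 61⁻¹ ≡ 49 (mod 83) since 61·49 = 2989 ≡ 1, so λ ≡ 82·49 ≡ 34.
  x = λ² - 38 - 38 = 1156 - 76 ≡ 1; y = λ·(38 - 1) - 72 ≡ 24. → (1, 24)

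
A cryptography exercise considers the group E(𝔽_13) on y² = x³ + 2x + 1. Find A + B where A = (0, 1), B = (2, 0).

(0, 1) + (2, 0). λ = (0 - 1)/(2 - 0) ≡ 12/2 mod 13. 2⁻¹ ≡ 7 (mod 13), so λ ≡ 6.
  x = λ² - 0 - 2 = 36 - 2 ≡ 8; y = λ·(0 - 8) - 1 ≡ 3. → (8, 3)

(8, 3)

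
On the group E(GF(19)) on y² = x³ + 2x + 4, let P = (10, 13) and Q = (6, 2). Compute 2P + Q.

(6, 17)

First 2P:
Repeated addition: build up to 2P.
2P: tangent at (10, 13): λ = (3·10² + 2)/(2·13) ≡ 17/7. 7⁻¹ ≡ 11 (mod 19) since 7·11 = 77 ≡ 1, so λ ≡ 17·11 ≡ 16.
  x = λ² - 10 - 10 = 256 - 20 ≡ 8; y = λ·(10 - 8) - 13 ≡ 0. → (8, 0)
2P = (8, 0).
Finally 2P + Q:
(8, 0) + (6, 2). λ = (2 - 0)/(6 - 8) ≡ 2/17 mod 19. 17⁻¹ ≡ 9 (mod 19) since 17·9 = 153 ≡ 1, so λ ≡ 18.
  x = λ² - 8 - 6 = 324 - 14 ≡ 6; y = λ·(8 - 6) - 0 ≡ 17. → (6, 17)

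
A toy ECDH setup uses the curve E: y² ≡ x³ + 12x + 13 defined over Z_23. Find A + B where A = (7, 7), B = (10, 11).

(7, 7) + (10, 11). λ = (11 - 7)/(10 - 7) ≡ 4/3 mod 23. 3⁻¹ ≡ 8 (mod 23), so λ ≡ 9.
  x = λ² - 7 - 10 = 81 - 17 ≡ 18; y = λ·(7 - 18) - 7 ≡ 9. → (18, 9)

(18, 9)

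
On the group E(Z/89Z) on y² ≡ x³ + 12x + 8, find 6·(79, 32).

Write Q = (79, 32).
Double-and-add on 6 = (110)₂. Start with Q = (79, 32) for the leading 1-bit.
double: tangent at (79, 32): λ = (3·79² + 12)/(2·32) ≡ 45/64. 64⁻¹ ≡ 32 (mod 89) since 64·32 = 2048 ≡ 1, so λ ≡ 45·32 ≡ 16.
  x = λ² - 79 - 79 = 256 - 158 ≡ 9; y = λ·(79 - 9) - 32 ≡ 20. → (9, 20)
add Q: (9, 20) + (79, 32). λ = (32 - 20)/(79 - 9) ≡ 12/70 mod 89. 70⁻¹ ≡ 14 (mod 89) since 70·14 = 980 ≡ 1, so λ ≡ 79.
  x = λ² - 9 - 79 = 6241 - 88 ≡ 12; y = λ·(9 - 12) - 20 ≡ 10. → (12, 10)
double: tangent at (12, 10): λ = (3·12² + 12)/(2·10) ≡ 88/20. 20⁻¹ ≡ 49 (mod 89), so λ ≡ 88·49 ≡ 40.
  x = λ² - 12 - 12 = 1600 - 24 ≡ 63; y = λ·(12 - 63) - 10 ≡ 86. → (63, 86)

(63, 86)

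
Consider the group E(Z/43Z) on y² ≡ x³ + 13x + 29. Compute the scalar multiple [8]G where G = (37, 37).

Double-and-add on 8 = (1000)₂. Start with G = (37, 37) for the leading 1-bit.
double: tangent at (37, 37): λ = (3·37² + 13)/(2·37) ≡ 35/31. 31⁻¹ ≡ 25 (mod 43), so λ ≡ 35·25 ≡ 15.
  x = λ² - 37 - 37 = 225 - 74 ≡ 22; y = λ·(37 - 22) - 37 ≡ 16. → (22, 16)
double: tangent at (22, 16): λ = (3·22² + 13)/(2·16) ≡ 3/32. 32⁻¹ ≡ 39 (mod 43), so λ ≡ 3·39 ≡ 31.
  x = λ² - 22 - 22 = 961 - 44 ≡ 14; y = λ·(22 - 14) - 16 ≡ 17. → (14, 17)
double: tangent at (14, 17): λ = (3·14² + 13)/(2·17) ≡ 42/34. 34⁻¹ ≡ 19 (mod 43) since 34·19 = 646 ≡ 1, so λ ≡ 42·19 ≡ 24.
  x = λ² - 14 - 14 = 576 - 28 ≡ 32; y = λ·(14 - 32) - 17 ≡ 24. → (32, 24)

(32, 24)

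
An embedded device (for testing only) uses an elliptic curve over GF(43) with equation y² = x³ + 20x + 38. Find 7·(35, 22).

Write P = (35, 22).
Repeated addition: build up to 7P.
2P: tangent at (35, 22): λ = (3·35² + 20)/(2·22) ≡ 40/1. 1⁻¹ ≡ 1 (mod 43), so λ ≡ 40·1 ≡ 40.
  x = λ² - 35 - 35 = 1600 - 70 ≡ 25; y = λ·(35 - 25) - 22 ≡ 34. → (25, 34)
3P: (25, 34) + (35, 22). λ = (22 - 34)/(35 - 25) ≡ 31/10 mod 43. 10⁻¹ ≡ 13 (mod 43) since 10·13 = 130 ≡ 1, so λ ≡ 16.
  x = λ² - 25 - 35 = 256 - 60 ≡ 24; y = λ·(25 - 24) - 34 ≡ 25. → (24, 25)
4P: (24, 25) + (35, 22). λ = (22 - 25)/(35 - 24) ≡ 40/11 mod 43. 11⁻¹ ≡ 4 (mod 43), so λ ≡ 31.
  x = λ² - 24 - 35 = 961 - 59 ≡ 42; y = λ·(24 - 42) - 25 ≡ 19. → (42, 19)
5P: (42, 19) + (35, 22). λ = (22 - 19)/(35 - 42) ≡ 3/36 mod 43. 36⁻¹ ≡ 6 (mod 43), so λ ≡ 18.
  x = λ² - 42 - 35 = 324 - 77 ≡ 32; y = λ·(42 - 32) - 19 ≡ 32. → (32, 32)
6P: (32, 32) + (35, 22). λ = (22 - 32)/(35 - 32) ≡ 33/3 mod 43. 3⁻¹ ≡ 29 (mod 43) since 3·29 = 87 ≡ 1, so λ ≡ 11.
  x = λ² - 32 - 35 = 121 - 67 ≡ 11; y = λ·(32 - 11) - 32 ≡ 27. → (11, 27)
7P: (11, 27) + (35, 22). λ = (22 - 27)/(35 - 11) ≡ 38/24 mod 43. 24⁻¹ ≡ 9 (mod 43), so λ ≡ 41.
  x = λ² - 11 - 35 = 1681 - 46 ≡ 1; y = λ·(11 - 1) - 27 ≡ 39. → (1, 39)

(1, 39)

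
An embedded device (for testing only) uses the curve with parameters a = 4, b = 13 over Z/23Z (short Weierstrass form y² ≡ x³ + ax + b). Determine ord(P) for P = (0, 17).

2P: tangent at (0, 17): λ = (3·0² + 4)/(2·17) ≡ 4/11. 11⁻¹ ≡ 21 (mod 23) since 11·21 = 231 ≡ 1, so λ ≡ 4·21 ≡ 15.
  x = λ² - 0 - 0 = 225 - 0 ≡ 18; y = λ·(0 - 18) - 17 ≡ 12. → (18, 12)
3P: (18, 12) + (0, 17). λ = (17 - 12)/(0 - 18) ≡ 5/5 mod 23. 5⁻¹ ≡ 14 (mod 23) since 5·14 = 70 ≡ 1, so λ ≡ 1.
  x = λ² - 18 - 0 = 1 - 18 ≡ 6; y = λ·(18 - 6) - 12 ≡ 0. → (6, 0)
4P: (6, 0) + (0, 17). λ = (17 - 0)/(0 - 6) ≡ 17/17 mod 23. 17⁻¹ ≡ 19 (mod 23) since 17·19 = 323 ≡ 1, so λ ≡ 1.
  x = λ² - 6 - 0 = 1 - 6 ≡ 18; y = λ·(6 - 18) - 0 ≡ 11. → (18, 11)
5P: (18, 11) + (0, 17). λ = (17 - 11)/(0 - 18) ≡ 6/5 mod 23. 5⁻¹ ≡ 14 (mod 23), so λ ≡ 15.
  x = λ² - 18 - 0 = 225 - 18 ≡ 0; y = λ·(18 - 0) - 11 ≡ 6. → (0, 6)
6P: (0, 6) + (0, 17): same x and y₁ ≡ -y₂, so the sum is 𝒪.
6P = 𝒪, so the order is 6.

6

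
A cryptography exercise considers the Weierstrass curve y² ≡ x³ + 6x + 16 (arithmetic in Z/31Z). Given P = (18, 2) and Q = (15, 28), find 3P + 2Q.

(18, 29)

First 3P:
Repeated addition: build up to 3P.
2P: tangent at (18, 2): λ = (3·18² + 6)/(2·2) ≡ 17/4. 4⁻¹ ≡ 8 (mod 31) since 4·8 = 32 ≡ 1, so λ ≡ 17·8 ≡ 12.
  x = λ² - 18 - 18 = 144 - 36 ≡ 15; y = λ·(18 - 15) - 2 ≡ 3. → (15, 3)
3P: (15, 3) + (18, 2). λ = (2 - 3)/(18 - 15) ≡ 30/3 mod 31. 3⁻¹ ≡ 21 (mod 31) since 3·21 = 63 ≡ 1, so λ ≡ 10.
  x = λ² - 15 - 18 = 100 - 33 ≡ 5; y = λ·(15 - 5) - 3 ≡ 4. → (5, 4)
3P = (5, 4).
Next 2Q:
Repeated addition: build up to 2Q.
2Q: tangent at (15, 28): λ = (3·15² + 6)/(2·28) ≡ 30/25. 25⁻¹ ≡ 5 (mod 31), so λ ≡ 30·5 ≡ 26.
  x = λ² - 15 - 15 = 676 - 30 ≡ 26; y = λ·(15 - 26) - 28 ≡ 27. → (26, 27)
2Q = (26, 27).
Finally 3P + 2Q:
(5, 4) + (26, 27). λ = (27 - 4)/(26 - 5) ≡ 23/21 mod 31. 21⁻¹ ≡ 3 (mod 31), so λ ≡ 7.
  x = λ² - 5 - 26 = 49 - 31 ≡ 18; y = λ·(5 - 18) - 4 ≡ 29. → (18, 29)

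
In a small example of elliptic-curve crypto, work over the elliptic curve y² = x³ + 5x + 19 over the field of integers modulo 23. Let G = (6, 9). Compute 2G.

tangent at (6, 9): λ = (3·6² + 5)/(2·9) ≡ 21/18. 18⁻¹ ≡ 9 (mod 23), so λ ≡ 21·9 ≡ 5.
  x = λ² - 6 - 6 = 25 - 12 ≡ 13; y = λ·(6 - 13) - 9 ≡ 2. → (13, 2)

(13, 2)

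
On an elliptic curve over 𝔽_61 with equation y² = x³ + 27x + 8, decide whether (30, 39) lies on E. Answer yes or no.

no

y² = 39² ≡ 57; x³ + 27x + 8 = 27818 ≡ 2 (mod 61). 57 ≠ 2.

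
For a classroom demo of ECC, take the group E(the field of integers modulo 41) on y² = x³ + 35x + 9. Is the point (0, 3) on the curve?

yes

y² = 3² ≡ 9; x³ + 35x + 9 = 9 ≡ 9 (mod 41). 9 = 9.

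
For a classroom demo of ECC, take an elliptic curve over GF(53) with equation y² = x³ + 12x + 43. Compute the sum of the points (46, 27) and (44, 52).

(0, 34)

(46, 27) + (44, 52). λ = (52 - 27)/(44 - 46) ≡ 25/51 mod 53. 51⁻¹ ≡ 26 (mod 53), so λ ≡ 14.
  x = λ² - 46 - 44 = 196 - 90 ≡ 0; y = λ·(46 - 0) - 27 ≡ 34. → (0, 34)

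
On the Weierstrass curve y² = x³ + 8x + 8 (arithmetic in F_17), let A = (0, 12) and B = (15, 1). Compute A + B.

(0, 12) + (15, 1). λ = (1 - 12)/(15 - 0) ≡ 6/15 mod 17. 15⁻¹ ≡ 8 (mod 17) since 15·8 = 120 ≡ 1, so λ ≡ 14.
  x = λ² - 0 - 15 = 196 - 15 ≡ 11; y = λ·(0 - 11) - 12 ≡ 4. → (11, 4)

(11, 4)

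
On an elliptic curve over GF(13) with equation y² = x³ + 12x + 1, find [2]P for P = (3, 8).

(7, 5)

tangent at (3, 8): λ = (3·3² + 12)/(2·8) ≡ 0/3. 3⁻¹ ≡ 9 (mod 13), so λ ≡ 0·9 ≡ 0.
  x = λ² - 3 - 3 = 0 - 6 ≡ 7; y = λ·(3 - 7) - 8 ≡ 5. → (7, 5)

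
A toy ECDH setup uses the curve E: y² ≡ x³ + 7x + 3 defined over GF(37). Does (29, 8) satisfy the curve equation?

yes

y² = 8² ≡ 27; x³ + 7x + 3 = 24595 ≡ 27 (mod 37). 27 = 27.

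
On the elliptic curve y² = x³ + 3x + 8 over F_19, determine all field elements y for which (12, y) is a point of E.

x³ + 3x + 8 = 1772 ≡ 5 (mod 19).
Square roots of 5 mod 19: 9 and 10 (since 9² = 81 ≡ 5).

9, 10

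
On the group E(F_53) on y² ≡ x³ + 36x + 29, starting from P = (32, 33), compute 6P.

Repeated addition: build up to 6P.
2P: tangent at (32, 33): λ = (3·32² + 36)/(2·33) ≡ 34/13. 13⁻¹ ≡ 49 (mod 53) since 13·49 = 637 ≡ 1, so λ ≡ 34·49 ≡ 23.
  x = λ² - 32 - 32 = 529 - 64 ≡ 41; y = λ·(32 - 41) - 33 ≡ 25. → (41, 25)
3P: (41, 25) + (32, 33). λ = (33 - 25)/(32 - 41) ≡ 8/44 mod 53. 44⁻¹ ≡ 47 (mod 53), so λ ≡ 5.
  x = λ² - 41 - 32 = 25 - 73 ≡ 5; y = λ·(41 - 5) - 25 ≡ 49. → (5, 49)
4P: (5, 49) + (32, 33). λ = (33 - 49)/(32 - 5) ≡ 37/27 mod 53. 27⁻¹ ≡ 2 (mod 53) since 27·2 = 54 ≡ 1, so λ ≡ 21.
  x = λ² - 5 - 32 = 441 - 37 ≡ 33; y = λ·(5 - 33) - 49 ≡ 52. → (33, 52)
5P: (33, 52) + (32, 33). λ = (33 - 52)/(32 - 33) ≡ 34/52 mod 53. 52⁻¹ ≡ 52 (mod 53) since 52·52 = 2704 ≡ 1, so λ ≡ 19.
  x = λ² - 33 - 32 = 361 - 65 ≡ 31; y = λ·(33 - 31) - 52 ≡ 39. → (31, 39)
6P: (31, 39) + (32, 33). λ = (33 - 39)/(32 - 31) ≡ 47/1 mod 53. 1⁻¹ ≡ 1 (mod 53), so λ ≡ 47.
  x = λ² - 31 - 32 = 2209 - 63 ≡ 26; y = λ·(31 - 26) - 39 ≡ 37. → (26, 37)

(26, 37)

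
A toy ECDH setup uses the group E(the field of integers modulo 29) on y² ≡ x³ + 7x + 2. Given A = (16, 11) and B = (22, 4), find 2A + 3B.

First 2A:
Repeated addition: build up to 2A.
2A: tangent at (16, 11): λ = (3·16² + 7)/(2·11) ≡ 21/22. 22⁻¹ ≡ 4 (mod 29), so λ ≡ 21·4 ≡ 26.
  x = λ² - 16 - 16 = 676 - 32 ≡ 6; y = λ·(16 - 6) - 11 ≡ 17. → (6, 17)
2A = (6, 17).
Next 3B:
Repeated addition: build up to 3B.
2B: tangent at (22, 4): λ = (3·22² + 7)/(2·4) ≡ 9/8. 8⁻¹ ≡ 11 (mod 29), so λ ≡ 9·11 ≡ 12.
  x = λ² - 22 - 22 = 144 - 44 ≡ 13; y = λ·(22 - 13) - 4 ≡ 17. → (13, 17)
3B: (13, 17) + (22, 4). λ = (4 - 17)/(22 - 13) ≡ 16/9 mod 29. 9⁻¹ ≡ 13 (mod 29), so λ ≡ 5.
  x = λ² - 13 - 22 = 25 - 35 ≡ 19; y = λ·(13 - 19) - 17 ≡ 11. → (19, 11)
3B = (19, 11).
Finally 2A + 3B:
(6, 17) + (19, 11). λ = (11 - 17)/(19 - 6) ≡ 23/13 mod 29. 13⁻¹ ≡ 9 (mod 29), so λ ≡ 4.
  x = λ² - 6 - 19 = 16 - 25 ≡ 20; y = λ·(6 - 20) - 17 ≡ 14. → (20, 14)

(20, 14)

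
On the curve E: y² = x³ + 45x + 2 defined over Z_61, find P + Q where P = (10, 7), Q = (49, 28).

(10, 7) + (49, 28). λ = (28 - 7)/(49 - 10) ≡ 21/39 mod 61. 39⁻¹ ≡ 36 (mod 61) since 39·36 = 1404 ≡ 1, so λ ≡ 24.
  x = λ² - 10 - 49 = 576 - 59 ≡ 29; y = λ·(10 - 29) - 7 ≡ 25. → (29, 25)

(29, 25)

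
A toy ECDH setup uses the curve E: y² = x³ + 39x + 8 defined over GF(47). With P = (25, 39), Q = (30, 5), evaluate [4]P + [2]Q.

First 4P:
Repeated addition: build up to 4P.
2P: tangent at (25, 39): λ = (3·25² + 39)/(2·39) ≡ 34/31. 31⁻¹ ≡ 44 (mod 47), so λ ≡ 34·44 ≡ 39.
  x = λ² - 25 - 25 = 1521 - 50 ≡ 14; y = λ·(25 - 14) - 39 ≡ 14. → (14, 14)
3P: (14, 14) + (25, 39). λ = (39 - 14)/(25 - 14) ≡ 25/11 mod 47. 11⁻¹ ≡ 30 (mod 47), so λ ≡ 45.
  x = λ² - 14 - 25 = 2025 - 39 ≡ 12; y = λ·(14 - 12) - 14 ≡ 29. → (12, 29)
4P: (12, 29) + (25, 39). λ = (39 - 29)/(25 - 12) ≡ 10/13 mod 47. 13⁻¹ ≡ 29 (mod 47), so λ ≡ 8.
  x = λ² - 12 - 25 = 64 - 37 ≡ 27; y = λ·(12 - 27) - 29 ≡ 39. → (27, 39)
4P = (27, 39).
Next 2Q:
Repeated addition: build up to 2Q.
2Q: tangent at (30, 5): λ = (3·30² + 39)/(2·5) ≡ 13/10. 10⁻¹ ≡ 33 (mod 47), so λ ≡ 13·33 ≡ 6.
  x = λ² - 30 - 30 = 36 - 60 ≡ 23; y = λ·(30 - 23) - 5 ≡ 37. → (23, 37)
2Q = (23, 37).
Finally 4P + 2Q:
(27, 39) + (23, 37). λ = (37 - 39)/(23 - 27) ≡ 45/43 mod 47. 43⁻¹ ≡ 35 (mod 47), so λ ≡ 24.
  x = λ² - 27 - 23 = 576 - 50 ≡ 9; y = λ·(27 - 9) - 39 ≡ 17. → (9, 17)

(9, 17)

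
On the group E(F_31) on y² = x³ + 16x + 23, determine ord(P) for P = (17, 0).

2P: (17, 0) + (17, 0): same x and y₁ ≡ -y₂, so the sum is ∞.
2P = ∞, so the order is 2.

2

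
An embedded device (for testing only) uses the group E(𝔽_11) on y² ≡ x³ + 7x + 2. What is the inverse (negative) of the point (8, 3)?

-(8, 3) = (8, -3 mod 11) = (8, 8).

(8, 8)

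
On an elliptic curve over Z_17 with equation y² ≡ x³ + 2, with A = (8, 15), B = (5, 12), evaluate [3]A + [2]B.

First 3A:
Repeated addition: build up to 3A.
2A: tangent at (8, 15): λ = (3·8² + 0)/(2·15) ≡ 5/13. 13⁻¹ ≡ 4 (mod 17), so λ ≡ 5·4 ≡ 3.
  x = λ² - 8 - 8 = 9 - 16 ≡ 10; y = λ·(8 - 10) - 15 ≡ 13. → (10, 13)
3A: (10, 13) + (8, 15). λ = (15 - 13)/(8 - 10) ≡ 2/15 mod 17. 15⁻¹ ≡ 8 (mod 17), so λ ≡ 16.
  x = λ² - 10 - 8 = 256 - 18 ≡ 0; y = λ·(10 - 0) - 13 ≡ 11. → (0, 11)
3A = (0, 11).
Next 2B:
Repeated addition: build up to 2B.
2B: tangent at (5, 12): λ = (3·5² + 0)/(2·12) ≡ 7/7. 7⁻¹ ≡ 5 (mod 17), so λ ≡ 7·5 ≡ 1.
  x = λ² - 5 - 5 = 1 - 10 ≡ 8; y = λ·(5 - 8) - 12 ≡ 2. → (8, 2)
2B = (8, 2).
Finally 3A + 2B:
(0, 11) + (8, 2). λ = (2 - 11)/(8 - 0) ≡ 8/8 mod 17. 8⁻¹ ≡ 15 (mod 17) since 8·15 = 120 ≡ 1, so λ ≡ 1.
  x = λ² - 0 - 8 = 1 - 8 ≡ 10; y = λ·(0 - 10) - 11 ≡ 13. → (10, 13)

(10, 13)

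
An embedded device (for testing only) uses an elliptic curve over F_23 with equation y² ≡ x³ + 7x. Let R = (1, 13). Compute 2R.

tangent at (1, 13): λ = (3·1² + 7)/(2·13) ≡ 10/3. 3⁻¹ ≡ 8 (mod 23) since 3·8 = 24 ≡ 1, so λ ≡ 10·8 ≡ 11.
  x = λ² - 1 - 1 = 121 - 2 ≡ 4; y = λ·(1 - 4) - 13 ≡ 0. → (4, 0)

(4, 0)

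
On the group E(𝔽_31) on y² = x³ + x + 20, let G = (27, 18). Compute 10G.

(3, 22)

Double-and-add on 10 = (1010)₂. Start with G = (27, 18) for the leading 1-bit.
double: tangent at (27, 18): λ = (3·27² + 1)/(2·18) ≡ 18/5. 5⁻¹ ≡ 25 (mod 31), so λ ≡ 18·25 ≡ 16.
  x = λ² - 27 - 27 = 256 - 54 ≡ 16; y = λ·(27 - 16) - 18 ≡ 3. → (16, 3)
double: tangent at (16, 3): λ = (3·16² + 1)/(2·3) ≡ 25/6. 6⁻¹ ≡ 26 (mod 31), so λ ≡ 25·26 ≡ 30.
  x = λ² - 16 - 16 = 900 - 32 ≡ 0; y = λ·(16 - 0) - 3 ≡ 12. → (0, 12)
add G: (0, 12) + (27, 18). λ = (18 - 12)/(27 - 0) ≡ 6/27 mod 31. 27⁻¹ ≡ 23 (mod 31) since 27·23 = 621 ≡ 1, so λ ≡ 14.
  x = λ² - 0 - 27 = 196 - 27 ≡ 14; y = λ·(0 - 14) - 12 ≡ 9. → (14, 9)
double: tangent at (14, 9): λ = (3·14² + 1)/(2·9) ≡ 0/18. 18⁻¹ ≡ 19 (mod 31), so λ ≡ 0·19 ≡ 0.
  x = λ² - 14 - 14 = 0 - 28 ≡ 3; y = λ·(14 - 3) - 9 ≡ 22. → (3, 22)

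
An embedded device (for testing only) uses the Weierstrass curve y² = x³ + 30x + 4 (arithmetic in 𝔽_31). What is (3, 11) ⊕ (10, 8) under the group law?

(3, 20)

(3, 11) + (10, 8). λ = (8 - 11)/(10 - 3) ≡ 28/7 mod 31. 7⁻¹ ≡ 9 (mod 31) since 7·9 = 63 ≡ 1, so λ ≡ 4.
  x = λ² - 3 - 10 = 16 - 13 ≡ 3; y = λ·(3 - 3) - 11 ≡ 20. → (3, 20)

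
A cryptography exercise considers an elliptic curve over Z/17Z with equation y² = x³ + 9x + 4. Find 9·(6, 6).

Write G = (6, 6).
Double-and-add on 9 = (1001)₂. Start with G = (6, 6) for the leading 1-bit.
double: tangent at (6, 6): λ = (3·6² + 9)/(2·6) ≡ 15/12. 12⁻¹ ≡ 10 (mod 17), so λ ≡ 15·10 ≡ 14.
  x = λ² - 6 - 6 = 196 - 12 ≡ 14; y = λ·(6 - 14) - 6 ≡ 1. → (14, 1)
double: tangent at (14, 1): λ = (3·14² + 9)/(2·1) ≡ 2/2. 2⁻¹ ≡ 9 (mod 17), so λ ≡ 2·9 ≡ 1.
  x = λ² - 14 - 14 = 1 - 28 ≡ 7; y = λ·(14 - 7) - 1 ≡ 6. → (7, 6)
double: tangent at (7, 6): λ = (3·7² + 9)/(2·6) ≡ 3/12. 12⁻¹ ≡ 10 (mod 17), so λ ≡ 3·10 ≡ 13.
  x = λ² - 7 - 7 = 169 - 14 ≡ 2; y = λ·(7 - 2) - 6 ≡ 8. → (2, 8)
add G: (2, 8) + (6, 6). λ = (6 - 8)/(6 - 2) ≡ 15/4 mod 17. 4⁻¹ ≡ 13 (mod 17), so λ ≡ 8.
  x = λ² - 2 - 6 = 64 - 8 ≡ 5; y = λ·(2 - 5) - 8 ≡ 2. → (5, 2)

(5, 2)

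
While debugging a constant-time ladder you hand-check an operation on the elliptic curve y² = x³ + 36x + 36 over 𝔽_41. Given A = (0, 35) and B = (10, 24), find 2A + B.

First 2A:
Repeated addition: build up to 2A.
2A: tangent at (0, 35): λ = (3·0² + 36)/(2·35) ≡ 36/29. 29⁻¹ ≡ 17 (mod 41) since 29·17 = 493 ≡ 1, so λ ≡ 36·17 ≡ 38.
  x = λ² - 0 - 0 = 1444 - 0 ≡ 9; y = λ·(0 - 9) - 35 ≡ 33. → (9, 33)
2A = (9, 33).
Finally 2A + B:
(9, 33) + (10, 24). λ = (24 - 33)/(10 - 9) ≡ 32/1 mod 41. 1⁻¹ ≡ 1 (mod 41), so λ ≡ 32.
  x = λ² - 9 - 10 = 1024 - 19 ≡ 21; y = λ·(9 - 21) - 33 ≡ 34. → (21, 34)

(21, 34)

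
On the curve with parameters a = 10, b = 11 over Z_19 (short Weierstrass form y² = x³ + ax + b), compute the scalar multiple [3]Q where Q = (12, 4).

(7, 5)

Repeated addition: build up to 3Q.
2Q: tangent at (12, 4): λ = (3·12² + 10)/(2·4) ≡ 5/8. 8⁻¹ ≡ 12 (mod 19) since 8·12 = 96 ≡ 1, so λ ≡ 5·12 ≡ 3.
  x = λ² - 12 - 12 = 9 - 24 ≡ 4; y = λ·(12 - 4) - 4 ≡ 1. → (4, 1)
3Q: (4, 1) + (12, 4). λ = (4 - 1)/(12 - 4) ≡ 3/8 mod 19. 8⁻¹ ≡ 12 (mod 19), so λ ≡ 17.
  x = λ² - 4 - 12 = 289 - 16 ≡ 7; y = λ·(4 - 7) - 1 ≡ 5. → (7, 5)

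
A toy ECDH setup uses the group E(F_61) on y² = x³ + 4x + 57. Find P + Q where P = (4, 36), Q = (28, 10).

(45, 44)

(4, 36) + (28, 10). λ = (10 - 36)/(28 - 4) ≡ 35/24 mod 61. 24⁻¹ ≡ 28 (mod 61), so λ ≡ 4.
  x = λ² - 4 - 28 = 16 - 32 ≡ 45; y = λ·(4 - 45) - 36 ≡ 44. → (45, 44)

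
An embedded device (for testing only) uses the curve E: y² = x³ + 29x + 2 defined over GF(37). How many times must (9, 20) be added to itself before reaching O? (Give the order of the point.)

2P: tangent at (9, 20): λ = (3·9² + 29)/(2·20) ≡ 13/3. 3⁻¹ ≡ 25 (mod 37) since 3·25 = 75 ≡ 1, so λ ≡ 13·25 ≡ 29.
  x = λ² - 9 - 9 = 841 - 18 ≡ 9; y = λ·(9 - 9) - 20 ≡ 17. → (9, 17)
3P: (9, 17) + (9, 20): same x and y₁ ≡ -y₂, so the sum is O.
3P = O, so the order is 3.

3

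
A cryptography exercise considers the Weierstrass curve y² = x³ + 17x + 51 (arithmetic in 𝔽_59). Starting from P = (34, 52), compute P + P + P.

(25, 17)

Repeated addition: build up to 3P.
2P: tangent at (34, 52): λ = (3·34² + 17)/(2·52) ≡ 4/45. 45⁻¹ ≡ 21 (mod 59) since 45·21 = 945 ≡ 1, so λ ≡ 4·21 ≡ 25.
  x = λ² - 34 - 34 = 625 - 68 ≡ 26; y = λ·(34 - 26) - 52 ≡ 30. → (26, 30)
3P: (26, 30) + (34, 52). λ = (52 - 30)/(34 - 26) ≡ 22/8 mod 59. 8⁻¹ ≡ 37 (mod 59), so λ ≡ 47.
  x = λ² - 26 - 34 = 2209 - 60 ≡ 25; y = λ·(26 - 25) - 30 ≡ 17. → (25, 17)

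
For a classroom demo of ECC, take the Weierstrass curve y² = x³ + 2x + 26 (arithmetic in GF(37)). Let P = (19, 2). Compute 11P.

(10, 11)

Repeated addition: build up to 11P.
2P: tangent at (19, 2): λ = (3·19² + 2)/(2·2) ≡ 12/4. 4⁻¹ ≡ 28 (mod 37) since 4·28 = 112 ≡ 1, so λ ≡ 12·28 ≡ 3.
  x = λ² - 19 - 19 = 9 - 38 ≡ 8; y = λ·(19 - 8) - 2 ≡ 31. → (8, 31)
3P: (8, 31) + (19, 2). λ = (2 - 31)/(19 - 8) ≡ 8/11 mod 37. 11⁻¹ ≡ 27 (mod 37) since 11·27 = 297 ≡ 1, so λ ≡ 31.
  x = λ² - 8 - 19 = 961 - 27 ≡ 9; y = λ·(8 - 9) - 31 ≡ 12. → (9, 12)
4P: (9, 12) + (19, 2). λ = (2 - 12)/(19 - 9) ≡ 27/10 mod 37. 10⁻¹ ≡ 26 (mod 37) since 10·26 = 260 ≡ 1, so λ ≡ 36.
  x = λ² - 9 - 19 = 1296 - 28 ≡ 10; y = λ·(9 - 10) - 12 ≡ 26. → (10, 26)
5P: (10, 26) + (19, 2). λ = (2 - 26)/(19 - 10) ≡ 13/9 mod 37. 9⁻¹ ≡ 33 (mod 37) since 9·33 = 297 ≡ 1, so λ ≡ 22.
  x = λ² - 10 - 19 = 484 - 29 ≡ 11; y = λ·(10 - 11) - 26 ≡ 26. → (11, 26)
6P: (11, 26) + (19, 2). λ = (2 - 26)/(19 - 11) ≡ 13/8 mod 37. 8⁻¹ ≡ 14 (mod 37) since 8·14 = 112 ≡ 1, so λ ≡ 34.
  x = λ² - 11 - 19 = 1156 - 30 ≡ 16; y = λ·(11 - 16) - 26 ≡ 26. → (16, 26)
7P: (16, 26) + (19, 2). λ = (2 - 26)/(19 - 16) ≡ 13/3 mod 37. 3⁻¹ ≡ 25 (mod 37) since 3·25 = 75 ≡ 1, so λ ≡ 29.
  x = λ² - 16 - 19 = 841 - 35 ≡ 29; y = λ·(16 - 29) - 26 ≡ 4. → (29, 4)
8P: (29, 4) + (19, 2). λ = (2 - 4)/(19 - 29) ≡ 35/27 mod 37. 27⁻¹ ≡ 11 (mod 37), so λ ≡ 15.
  x = λ² - 29 - 19 = 225 - 48 ≡ 29; y = λ·(29 - 29) - 4 ≡ 33. → (29, 33)
9P: (29, 33) + (19, 2). λ = (2 - 33)/(19 - 29) ≡ 6/27 mod 37. 27⁻¹ ≡ 11 (mod 37), so λ ≡ 29.
  x = λ² - 29 - 19 = 841 - 48 ≡ 16; y = λ·(29 - 16) - 33 ≡ 11. → (16, 11)
10P: (16, 11) + (19, 2). λ = (2 - 11)/(19 - 16) ≡ 28/3 mod 37. 3⁻¹ ≡ 25 (mod 37) since 3·25 = 75 ≡ 1, so λ ≡ 34.
  x = λ² - 16 - 19 = 1156 - 35 ≡ 11; y = λ·(16 - 11) - 11 ≡ 11. → (11, 11)
11P: (11, 11) + (19, 2). λ = (2 - 11)/(19 - 11) ≡ 28/8 mod 37. 8⁻¹ ≡ 14 (mod 37), so λ ≡ 22.
  x = λ² - 11 - 19 = 484 - 30 ≡ 10; y = λ·(11 - 10) - 11 ≡ 11. → (10, 11)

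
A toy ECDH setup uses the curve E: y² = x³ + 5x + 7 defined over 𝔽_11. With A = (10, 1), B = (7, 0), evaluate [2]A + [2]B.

First 2A:
Repeated addition: build up to 2A.
2A: tangent at (10, 1): λ = (3·10² + 5)/(2·1) ≡ 8/2. 2⁻¹ ≡ 6 (mod 11) since 2·6 = 12 ≡ 1, so λ ≡ 8·6 ≡ 4.
  x = λ² - 10 - 10 = 16 - 20 ≡ 7; y = λ·(10 - 7) - 1 ≡ 0. → (7, 0)
2A = (7, 0).
Next 2B:
Repeated addition: build up to 2B.
2B: (7, 0) + (7, 0): same x and y₁ ≡ -y₂, so the sum is 𝒪.
2B = 𝒪.
Finally 2A + 2B:
(7, 0) + 𝒪 = (7, 0) (identity).

(7, 0)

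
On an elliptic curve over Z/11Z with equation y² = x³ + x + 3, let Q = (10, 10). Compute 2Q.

tangent at (10, 10): λ = (3·10² + 1)/(2·10) ≡ 4/9. 9⁻¹ ≡ 5 (mod 11) since 9·5 = 45 ≡ 1, so λ ≡ 4·5 ≡ 9.
  x = λ² - 10 - 10 = 81 - 20 ≡ 6; y = λ·(10 - 6) - 10 ≡ 4. → (6, 4)

(6, 4)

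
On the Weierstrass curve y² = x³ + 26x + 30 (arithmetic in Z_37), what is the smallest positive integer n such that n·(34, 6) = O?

11

2P: tangent at (34, 6): λ = (3·34² + 26)/(2·6) ≡ 16/12. 12⁻¹ ≡ 34 (mod 37), so λ ≡ 16·34 ≡ 26.
  x = λ² - 34 - 34 = 676 - 68 ≡ 16; y = λ·(34 - 16) - 6 ≡ 18. → (16, 18)
3P: (16, 18) + (34, 6). λ = (6 - 18)/(34 - 16) ≡ 25/18 mod 37. 18⁻¹ ≡ 35 (mod 37) since 18·35 = 630 ≡ 1, so λ ≡ 24.
  x = λ² - 16 - 34 = 576 - 50 ≡ 8; y = λ·(16 - 8) - 18 ≡ 26. → (8, 26)
4P: (8, 26) + (34, 6). λ = (6 - 26)/(34 - 8) ≡ 17/26 mod 37. 26⁻¹ ≡ 10 (mod 37), so λ ≡ 22.
  x = λ² - 8 - 34 = 484 - 42 ≡ 35; y = λ·(8 - 35) - 26 ≡ 9. → (35, 9)
5P: (35, 9) + (34, 6). λ = (6 - 9)/(34 - 35) ≡ 34/36 mod 37. 36⁻¹ ≡ 36 (mod 37), so λ ≡ 3.
  x = λ² - 35 - 34 = 9 - 69 ≡ 14; y = λ·(35 - 14) - 9 ≡ 17. → (14, 17)
6P: (14, 17) + (34, 6). λ = (6 - 17)/(34 - 14) ≡ 26/20 mod 37. 20⁻¹ ≡ 13 (mod 37), so λ ≡ 5.
  x = λ² - 14 - 34 = 25 - 48 ≡ 14; y = λ·(14 - 14) - 17 ≡ 20. → (14, 20)
7P: (14, 20) + (34, 6). λ = (6 - 20)/(34 - 14) ≡ 23/20 mod 37. 20⁻¹ ≡ 13 (mod 37), so λ ≡ 3.
  x = λ² - 14 - 34 = 9 - 48 ≡ 35; y = λ·(14 - 35) - 20 ≡ 28. → (35, 28)
8P: (35, 28) + (34, 6). λ = (6 - 28)/(34 - 35) ≡ 15/36 mod 37. 36⁻¹ ≡ 36 (mod 37), so λ ≡ 22.
  x = λ² - 35 - 34 = 484 - 69 ≡ 8; y = λ·(35 - 8) - 28 ≡ 11. → (8, 11)
9P: (8, 11) + (34, 6). λ = (6 - 11)/(34 - 8) ≡ 32/26 mod 37. 26⁻¹ ≡ 10 (mod 37) since 26·10 = 260 ≡ 1, so λ ≡ 24.
  x = λ² - 8 - 34 = 576 - 42 ≡ 16; y = λ·(8 - 16) - 11 ≡ 19. → (16, 19)
10P: (16, 19) + (34, 6). λ = (6 - 19)/(34 - 16) ≡ 24/18 mod 37. 18⁻¹ ≡ 35 (mod 37) since 18·35 = 630 ≡ 1, so λ ≡ 26.
  x = λ² - 16 - 34 = 676 - 50 ≡ 34; y = λ·(16 - 34) - 19 ≡ 31. → (34, 31)
11P: (34, 31) + (34, 6): same x and y₁ ≡ -y₂, so the sum is O.
11P = O, so the order is 11.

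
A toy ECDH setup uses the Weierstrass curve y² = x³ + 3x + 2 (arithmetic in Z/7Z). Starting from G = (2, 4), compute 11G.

Repeated addition: build up to 11G.
2G: tangent at (2, 4): λ = (3·2² + 3)/(2·4) ≡ 1/1. 1⁻¹ ≡ 1 (mod 7), so λ ≡ 1·1 ≡ 1.
  x = λ² - 2 - 2 = 1 - 4 ≡ 4; y = λ·(2 - 4) - 4 ≡ 1. → (4, 1)
3G: (4, 1) + (2, 4). λ = (4 - 1)/(2 - 4) ≡ 3/5 mod 7. 5⁻¹ ≡ 3 (mod 7), so λ ≡ 2.
  x = λ² - 4 - 2 = 4 - 6 ≡ 5; y = λ·(4 - 5) - 1 ≡ 4. → (5, 4)
4G: (5, 4) + (2, 4). λ = (4 - 4)/(2 - 5) ≡ 0/4 mod 7. 4⁻¹ ≡ 2 (mod 7) since 4·2 = 8 ≡ 1, so λ ≡ 0.
  x = λ² - 5 - 2 = 0 - 7 ≡ 0; y = λ·(5 - 0) - 4 ≡ 3. → (0, 3)
5G: (0, 3) + (2, 4). λ = (4 - 3)/(2 - 0) ≡ 1/2 mod 7. 2⁻¹ ≡ 4 (mod 7) since 2·4 = 8 ≡ 1, so λ ≡ 4.
  x = λ² - 0 - 2 = 16 - 2 ≡ 0; y = λ·(0 - 0) - 3 ≡ 4. → (0, 4)
6G: (0, 4) + (2, 4). λ = (4 - 4)/(2 - 0) ≡ 0/2 mod 7. 2⁻¹ ≡ 4 (mod 7) since 2·4 = 8 ≡ 1, so λ ≡ 0.
  x = λ² - 0 - 2 = 0 - 2 ≡ 5; y = λ·(0 - 5) - 4 ≡ 3. → (5, 3)
7G: (5, 3) + (2, 4). λ = (4 - 3)/(2 - 5) ≡ 1/4 mod 7. 4⁻¹ ≡ 2 (mod 7), so λ ≡ 2.
  x = λ² - 5 - 2 = 4 - 7 ≡ 4; y = λ·(5 - 4) - 3 ≡ 6. → (4, 6)
8G: (4, 6) + (2, 4). λ = (4 - 6)/(2 - 4) ≡ 5/5 mod 7. 5⁻¹ ≡ 3 (mod 7) since 5·3 = 15 ≡ 1, so λ ≡ 1.
  x = λ² - 4 - 2 = 1 - 6 ≡ 2; y = λ·(4 - 2) - 6 ≡ 3. → (2, 3)
9G: (2, 3) + (2, 4): same x and y₁ ≡ -y₂, so the sum is O.
10G: O + (2, 4) = (2, 4) (identity).
11G: tangent at (2, 4): λ = (3·2² + 3)/(2·4) ≡ 1/1. 1⁻¹ ≡ 1 (mod 7), so λ ≡ 1·1 ≡ 1.
  x = λ² - 2 - 2 = 1 - 4 ≡ 4; y = λ·(2 - 4) - 4 ≡ 1. → (4, 1)

(4, 1)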